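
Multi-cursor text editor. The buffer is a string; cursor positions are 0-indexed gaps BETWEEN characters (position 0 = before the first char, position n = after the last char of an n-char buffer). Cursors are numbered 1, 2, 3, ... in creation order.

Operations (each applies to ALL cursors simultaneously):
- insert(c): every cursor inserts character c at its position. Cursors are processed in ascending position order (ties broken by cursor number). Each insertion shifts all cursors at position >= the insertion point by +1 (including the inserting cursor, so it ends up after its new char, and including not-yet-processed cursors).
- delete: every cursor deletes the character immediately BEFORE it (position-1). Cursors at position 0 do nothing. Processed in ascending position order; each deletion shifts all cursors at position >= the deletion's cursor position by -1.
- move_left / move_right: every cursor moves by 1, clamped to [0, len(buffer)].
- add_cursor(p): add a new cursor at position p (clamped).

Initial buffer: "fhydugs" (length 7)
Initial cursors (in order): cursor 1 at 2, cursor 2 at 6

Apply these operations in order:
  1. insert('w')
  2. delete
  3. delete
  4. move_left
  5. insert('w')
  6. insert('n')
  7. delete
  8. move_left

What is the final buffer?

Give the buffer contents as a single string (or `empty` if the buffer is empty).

Answer: wfydwus

Derivation:
After op 1 (insert('w')): buffer="fhwydugws" (len 9), cursors c1@3 c2@8, authorship ..1....2.
After op 2 (delete): buffer="fhydugs" (len 7), cursors c1@2 c2@6, authorship .......
After op 3 (delete): buffer="fydus" (len 5), cursors c1@1 c2@4, authorship .....
After op 4 (move_left): buffer="fydus" (len 5), cursors c1@0 c2@3, authorship .....
After op 5 (insert('w')): buffer="wfydwus" (len 7), cursors c1@1 c2@5, authorship 1...2..
After op 6 (insert('n')): buffer="wnfydwnus" (len 9), cursors c1@2 c2@7, authorship 11...22..
After op 7 (delete): buffer="wfydwus" (len 7), cursors c1@1 c2@5, authorship 1...2..
After op 8 (move_left): buffer="wfydwus" (len 7), cursors c1@0 c2@4, authorship 1...2..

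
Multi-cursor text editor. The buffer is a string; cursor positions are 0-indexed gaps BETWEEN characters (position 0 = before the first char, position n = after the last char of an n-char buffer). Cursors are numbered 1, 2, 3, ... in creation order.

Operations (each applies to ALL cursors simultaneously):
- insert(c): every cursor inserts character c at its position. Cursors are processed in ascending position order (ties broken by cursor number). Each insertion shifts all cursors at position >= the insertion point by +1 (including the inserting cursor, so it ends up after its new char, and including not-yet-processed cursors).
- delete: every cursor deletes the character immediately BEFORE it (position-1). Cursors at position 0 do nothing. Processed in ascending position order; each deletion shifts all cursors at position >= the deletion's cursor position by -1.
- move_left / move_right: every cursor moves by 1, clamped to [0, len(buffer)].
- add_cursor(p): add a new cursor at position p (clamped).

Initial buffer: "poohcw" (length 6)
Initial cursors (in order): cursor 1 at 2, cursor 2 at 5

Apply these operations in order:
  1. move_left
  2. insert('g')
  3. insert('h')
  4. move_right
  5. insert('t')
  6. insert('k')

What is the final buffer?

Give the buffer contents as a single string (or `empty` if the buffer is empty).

After op 1 (move_left): buffer="poohcw" (len 6), cursors c1@1 c2@4, authorship ......
After op 2 (insert('g')): buffer="pgoohgcw" (len 8), cursors c1@2 c2@6, authorship .1...2..
After op 3 (insert('h')): buffer="pghoohghcw" (len 10), cursors c1@3 c2@8, authorship .11...22..
After op 4 (move_right): buffer="pghoohghcw" (len 10), cursors c1@4 c2@9, authorship .11...22..
After op 5 (insert('t')): buffer="pghotohghctw" (len 12), cursors c1@5 c2@11, authorship .11.1..22.2.
After op 6 (insert('k')): buffer="pghotkohghctkw" (len 14), cursors c1@6 c2@13, authorship .11.11..22.22.

Answer: pghotkohghctkw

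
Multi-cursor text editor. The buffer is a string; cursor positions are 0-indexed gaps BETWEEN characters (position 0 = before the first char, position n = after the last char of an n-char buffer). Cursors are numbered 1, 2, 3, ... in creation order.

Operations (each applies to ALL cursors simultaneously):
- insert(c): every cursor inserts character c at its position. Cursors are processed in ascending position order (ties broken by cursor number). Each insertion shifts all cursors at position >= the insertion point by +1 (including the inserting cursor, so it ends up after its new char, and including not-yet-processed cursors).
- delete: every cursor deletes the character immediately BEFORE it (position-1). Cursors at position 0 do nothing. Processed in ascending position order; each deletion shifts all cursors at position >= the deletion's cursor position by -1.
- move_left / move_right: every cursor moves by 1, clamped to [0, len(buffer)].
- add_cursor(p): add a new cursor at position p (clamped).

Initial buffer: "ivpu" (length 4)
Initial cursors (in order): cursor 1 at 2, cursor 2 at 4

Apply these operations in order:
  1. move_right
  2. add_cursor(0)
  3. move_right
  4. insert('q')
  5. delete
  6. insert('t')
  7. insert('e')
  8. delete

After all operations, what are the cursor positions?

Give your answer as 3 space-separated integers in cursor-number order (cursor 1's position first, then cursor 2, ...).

After op 1 (move_right): buffer="ivpu" (len 4), cursors c1@3 c2@4, authorship ....
After op 2 (add_cursor(0)): buffer="ivpu" (len 4), cursors c3@0 c1@3 c2@4, authorship ....
After op 3 (move_right): buffer="ivpu" (len 4), cursors c3@1 c1@4 c2@4, authorship ....
After op 4 (insert('q')): buffer="iqvpuqq" (len 7), cursors c3@2 c1@7 c2@7, authorship .3...12
After op 5 (delete): buffer="ivpu" (len 4), cursors c3@1 c1@4 c2@4, authorship ....
After op 6 (insert('t')): buffer="itvputt" (len 7), cursors c3@2 c1@7 c2@7, authorship .3...12
After op 7 (insert('e')): buffer="itevputtee" (len 10), cursors c3@3 c1@10 c2@10, authorship .33...1212
After op 8 (delete): buffer="itvputt" (len 7), cursors c3@2 c1@7 c2@7, authorship .3...12

Answer: 7 7 2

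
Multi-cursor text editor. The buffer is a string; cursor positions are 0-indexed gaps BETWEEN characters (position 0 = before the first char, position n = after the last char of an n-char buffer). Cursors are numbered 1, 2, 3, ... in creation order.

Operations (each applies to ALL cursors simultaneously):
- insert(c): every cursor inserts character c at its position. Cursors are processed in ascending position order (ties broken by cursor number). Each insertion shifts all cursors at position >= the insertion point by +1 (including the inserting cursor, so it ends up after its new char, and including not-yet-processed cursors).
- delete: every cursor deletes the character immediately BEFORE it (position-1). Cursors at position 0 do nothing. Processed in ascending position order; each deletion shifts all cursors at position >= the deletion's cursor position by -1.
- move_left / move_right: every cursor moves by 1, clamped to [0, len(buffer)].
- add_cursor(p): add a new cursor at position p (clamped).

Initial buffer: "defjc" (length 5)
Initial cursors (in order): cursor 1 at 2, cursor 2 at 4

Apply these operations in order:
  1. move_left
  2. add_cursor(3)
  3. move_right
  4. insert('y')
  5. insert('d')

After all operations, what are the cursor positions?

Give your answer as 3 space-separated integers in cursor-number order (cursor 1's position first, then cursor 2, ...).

After op 1 (move_left): buffer="defjc" (len 5), cursors c1@1 c2@3, authorship .....
After op 2 (add_cursor(3)): buffer="defjc" (len 5), cursors c1@1 c2@3 c3@3, authorship .....
After op 3 (move_right): buffer="defjc" (len 5), cursors c1@2 c2@4 c3@4, authorship .....
After op 4 (insert('y')): buffer="deyfjyyc" (len 8), cursors c1@3 c2@7 c3@7, authorship ..1..23.
After op 5 (insert('d')): buffer="deydfjyyddc" (len 11), cursors c1@4 c2@10 c3@10, authorship ..11..2323.

Answer: 4 10 10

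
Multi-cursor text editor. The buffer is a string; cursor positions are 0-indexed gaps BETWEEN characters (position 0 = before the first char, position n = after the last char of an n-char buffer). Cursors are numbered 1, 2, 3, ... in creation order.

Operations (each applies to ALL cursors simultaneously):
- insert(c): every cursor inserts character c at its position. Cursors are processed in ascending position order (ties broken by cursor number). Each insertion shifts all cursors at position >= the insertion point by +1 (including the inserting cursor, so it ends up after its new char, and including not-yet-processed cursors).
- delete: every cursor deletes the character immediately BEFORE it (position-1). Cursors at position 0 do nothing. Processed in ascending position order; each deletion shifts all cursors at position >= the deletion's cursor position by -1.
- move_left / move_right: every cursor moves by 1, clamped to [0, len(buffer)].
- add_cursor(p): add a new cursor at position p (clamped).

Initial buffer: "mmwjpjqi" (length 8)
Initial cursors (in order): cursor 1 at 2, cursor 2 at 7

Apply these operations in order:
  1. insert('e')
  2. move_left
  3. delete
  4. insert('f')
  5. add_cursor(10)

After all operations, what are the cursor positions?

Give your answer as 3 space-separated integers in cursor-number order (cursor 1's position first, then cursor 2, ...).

Answer: 2 8 10

Derivation:
After op 1 (insert('e')): buffer="mmewjpjqei" (len 10), cursors c1@3 c2@9, authorship ..1.....2.
After op 2 (move_left): buffer="mmewjpjqei" (len 10), cursors c1@2 c2@8, authorship ..1.....2.
After op 3 (delete): buffer="mewjpjei" (len 8), cursors c1@1 c2@6, authorship .1....2.
After op 4 (insert('f')): buffer="mfewjpjfei" (len 10), cursors c1@2 c2@8, authorship .11....22.
After op 5 (add_cursor(10)): buffer="mfewjpjfei" (len 10), cursors c1@2 c2@8 c3@10, authorship .11....22.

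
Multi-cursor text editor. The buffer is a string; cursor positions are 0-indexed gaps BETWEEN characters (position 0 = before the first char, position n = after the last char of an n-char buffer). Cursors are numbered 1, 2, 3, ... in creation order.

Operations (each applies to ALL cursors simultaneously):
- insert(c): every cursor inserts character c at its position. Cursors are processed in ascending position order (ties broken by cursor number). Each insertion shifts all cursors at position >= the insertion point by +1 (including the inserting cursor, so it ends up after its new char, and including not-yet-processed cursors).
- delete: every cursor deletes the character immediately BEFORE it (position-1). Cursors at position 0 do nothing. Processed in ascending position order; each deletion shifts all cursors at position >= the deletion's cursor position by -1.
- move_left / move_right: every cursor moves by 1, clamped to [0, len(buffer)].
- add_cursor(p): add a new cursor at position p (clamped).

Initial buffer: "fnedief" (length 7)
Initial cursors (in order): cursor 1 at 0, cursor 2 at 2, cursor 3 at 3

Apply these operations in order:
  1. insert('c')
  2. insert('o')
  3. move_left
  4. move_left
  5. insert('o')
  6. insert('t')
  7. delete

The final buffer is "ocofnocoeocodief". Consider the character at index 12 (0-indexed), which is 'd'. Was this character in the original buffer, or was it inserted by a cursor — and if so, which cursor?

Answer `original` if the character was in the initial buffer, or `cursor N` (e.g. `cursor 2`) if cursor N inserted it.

After op 1 (insert('c')): buffer="cfncecdief" (len 10), cursors c1@1 c2@4 c3@6, authorship 1..2.3....
After op 2 (insert('o')): buffer="cofncoecodief" (len 13), cursors c1@2 c2@6 c3@9, authorship 11..22.33....
After op 3 (move_left): buffer="cofncoecodief" (len 13), cursors c1@1 c2@5 c3@8, authorship 11..22.33....
After op 4 (move_left): buffer="cofncoecodief" (len 13), cursors c1@0 c2@4 c3@7, authorship 11..22.33....
After op 5 (insert('o')): buffer="ocofnocoeocodief" (len 16), cursors c1@1 c2@6 c3@10, authorship 111..222.333....
After op 6 (insert('t')): buffer="otcofnotcoeotcodief" (len 19), cursors c1@2 c2@8 c3@13, authorship 1111..2222.3333....
After op 7 (delete): buffer="ocofnocoeocodief" (len 16), cursors c1@1 c2@6 c3@10, authorship 111..222.333....
Authorship (.=original, N=cursor N): 1 1 1 . . 2 2 2 . 3 3 3 . . . .
Index 12: author = original

Answer: original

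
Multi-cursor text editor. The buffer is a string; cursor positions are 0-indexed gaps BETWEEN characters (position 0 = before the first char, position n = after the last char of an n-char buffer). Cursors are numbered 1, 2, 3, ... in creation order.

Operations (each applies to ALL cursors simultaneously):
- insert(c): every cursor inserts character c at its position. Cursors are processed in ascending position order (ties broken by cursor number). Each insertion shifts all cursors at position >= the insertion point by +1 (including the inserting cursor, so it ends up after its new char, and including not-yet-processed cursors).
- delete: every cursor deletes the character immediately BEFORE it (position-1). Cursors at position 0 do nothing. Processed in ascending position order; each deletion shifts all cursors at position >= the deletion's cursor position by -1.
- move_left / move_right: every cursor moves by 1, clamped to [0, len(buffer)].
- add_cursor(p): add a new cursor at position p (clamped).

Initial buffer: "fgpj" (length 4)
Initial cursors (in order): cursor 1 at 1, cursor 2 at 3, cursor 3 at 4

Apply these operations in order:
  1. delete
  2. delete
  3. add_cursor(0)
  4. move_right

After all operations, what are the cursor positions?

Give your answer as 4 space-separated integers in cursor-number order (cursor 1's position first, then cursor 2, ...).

After op 1 (delete): buffer="g" (len 1), cursors c1@0 c2@1 c3@1, authorship .
After op 2 (delete): buffer="" (len 0), cursors c1@0 c2@0 c3@0, authorship 
After op 3 (add_cursor(0)): buffer="" (len 0), cursors c1@0 c2@0 c3@0 c4@0, authorship 
After op 4 (move_right): buffer="" (len 0), cursors c1@0 c2@0 c3@0 c4@0, authorship 

Answer: 0 0 0 0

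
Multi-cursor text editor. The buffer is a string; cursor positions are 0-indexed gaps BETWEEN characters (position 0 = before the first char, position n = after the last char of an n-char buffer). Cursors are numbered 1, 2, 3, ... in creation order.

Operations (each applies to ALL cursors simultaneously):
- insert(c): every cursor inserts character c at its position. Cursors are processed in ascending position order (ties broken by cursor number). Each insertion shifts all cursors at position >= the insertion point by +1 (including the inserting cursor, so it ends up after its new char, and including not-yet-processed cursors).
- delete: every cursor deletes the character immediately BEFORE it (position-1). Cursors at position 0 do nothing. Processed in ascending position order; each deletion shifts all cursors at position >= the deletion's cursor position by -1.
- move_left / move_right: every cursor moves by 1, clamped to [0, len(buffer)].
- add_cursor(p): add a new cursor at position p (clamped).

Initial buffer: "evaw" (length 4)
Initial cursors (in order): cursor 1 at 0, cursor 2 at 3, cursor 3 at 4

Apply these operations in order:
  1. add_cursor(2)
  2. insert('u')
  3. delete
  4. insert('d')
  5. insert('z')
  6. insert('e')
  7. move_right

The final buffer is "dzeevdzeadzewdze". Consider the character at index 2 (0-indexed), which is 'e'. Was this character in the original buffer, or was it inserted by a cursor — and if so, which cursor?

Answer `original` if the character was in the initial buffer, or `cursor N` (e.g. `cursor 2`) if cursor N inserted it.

After op 1 (add_cursor(2)): buffer="evaw" (len 4), cursors c1@0 c4@2 c2@3 c3@4, authorship ....
After op 2 (insert('u')): buffer="uevuauwu" (len 8), cursors c1@1 c4@4 c2@6 c3@8, authorship 1..4.2.3
After op 3 (delete): buffer="evaw" (len 4), cursors c1@0 c4@2 c2@3 c3@4, authorship ....
After op 4 (insert('d')): buffer="devdadwd" (len 8), cursors c1@1 c4@4 c2@6 c3@8, authorship 1..4.2.3
After op 5 (insert('z')): buffer="dzevdzadzwdz" (len 12), cursors c1@2 c4@6 c2@9 c3@12, authorship 11..44.22.33
After op 6 (insert('e')): buffer="dzeevdzeadzewdze" (len 16), cursors c1@3 c4@8 c2@12 c3@16, authorship 111..444.222.333
After op 7 (move_right): buffer="dzeevdzeadzewdze" (len 16), cursors c1@4 c4@9 c2@13 c3@16, authorship 111..444.222.333
Authorship (.=original, N=cursor N): 1 1 1 . . 4 4 4 . 2 2 2 . 3 3 3
Index 2: author = 1

Answer: cursor 1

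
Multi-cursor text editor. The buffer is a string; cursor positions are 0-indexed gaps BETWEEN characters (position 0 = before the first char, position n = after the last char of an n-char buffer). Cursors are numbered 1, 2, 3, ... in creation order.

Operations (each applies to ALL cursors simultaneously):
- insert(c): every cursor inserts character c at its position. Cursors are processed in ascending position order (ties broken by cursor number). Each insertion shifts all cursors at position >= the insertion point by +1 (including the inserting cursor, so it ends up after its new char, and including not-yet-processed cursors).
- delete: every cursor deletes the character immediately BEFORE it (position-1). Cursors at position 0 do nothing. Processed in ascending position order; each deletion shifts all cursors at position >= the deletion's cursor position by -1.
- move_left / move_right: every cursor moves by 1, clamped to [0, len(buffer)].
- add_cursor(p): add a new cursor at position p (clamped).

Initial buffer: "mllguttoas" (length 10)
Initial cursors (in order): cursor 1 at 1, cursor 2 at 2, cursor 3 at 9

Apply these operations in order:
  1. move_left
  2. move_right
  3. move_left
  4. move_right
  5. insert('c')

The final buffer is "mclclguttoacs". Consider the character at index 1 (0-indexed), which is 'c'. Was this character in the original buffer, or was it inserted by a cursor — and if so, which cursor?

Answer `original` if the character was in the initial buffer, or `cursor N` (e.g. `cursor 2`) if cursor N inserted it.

After op 1 (move_left): buffer="mllguttoas" (len 10), cursors c1@0 c2@1 c3@8, authorship ..........
After op 2 (move_right): buffer="mllguttoas" (len 10), cursors c1@1 c2@2 c3@9, authorship ..........
After op 3 (move_left): buffer="mllguttoas" (len 10), cursors c1@0 c2@1 c3@8, authorship ..........
After op 4 (move_right): buffer="mllguttoas" (len 10), cursors c1@1 c2@2 c3@9, authorship ..........
After op 5 (insert('c')): buffer="mclclguttoacs" (len 13), cursors c1@2 c2@4 c3@12, authorship .1.2.......3.
Authorship (.=original, N=cursor N): . 1 . 2 . . . . . . . 3 .
Index 1: author = 1

Answer: cursor 1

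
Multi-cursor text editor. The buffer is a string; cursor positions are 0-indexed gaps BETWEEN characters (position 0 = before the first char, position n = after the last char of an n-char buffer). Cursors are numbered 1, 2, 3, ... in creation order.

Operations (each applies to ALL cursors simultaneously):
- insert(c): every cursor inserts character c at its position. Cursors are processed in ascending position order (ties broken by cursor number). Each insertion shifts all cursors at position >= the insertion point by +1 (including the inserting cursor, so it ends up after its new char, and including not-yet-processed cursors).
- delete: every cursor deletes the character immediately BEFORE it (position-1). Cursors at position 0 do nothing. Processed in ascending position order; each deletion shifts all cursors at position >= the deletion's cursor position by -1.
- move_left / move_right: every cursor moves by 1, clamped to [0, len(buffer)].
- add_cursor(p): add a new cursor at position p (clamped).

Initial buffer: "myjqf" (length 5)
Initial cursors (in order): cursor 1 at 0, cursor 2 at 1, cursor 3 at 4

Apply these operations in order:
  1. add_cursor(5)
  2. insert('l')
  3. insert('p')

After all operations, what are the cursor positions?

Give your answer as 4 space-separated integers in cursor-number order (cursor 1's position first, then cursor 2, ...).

After op 1 (add_cursor(5)): buffer="myjqf" (len 5), cursors c1@0 c2@1 c3@4 c4@5, authorship .....
After op 2 (insert('l')): buffer="lmlyjqlfl" (len 9), cursors c1@1 c2@3 c3@7 c4@9, authorship 1.2...3.4
After op 3 (insert('p')): buffer="lpmlpyjqlpflp" (len 13), cursors c1@2 c2@5 c3@10 c4@13, authorship 11.22...33.44

Answer: 2 5 10 13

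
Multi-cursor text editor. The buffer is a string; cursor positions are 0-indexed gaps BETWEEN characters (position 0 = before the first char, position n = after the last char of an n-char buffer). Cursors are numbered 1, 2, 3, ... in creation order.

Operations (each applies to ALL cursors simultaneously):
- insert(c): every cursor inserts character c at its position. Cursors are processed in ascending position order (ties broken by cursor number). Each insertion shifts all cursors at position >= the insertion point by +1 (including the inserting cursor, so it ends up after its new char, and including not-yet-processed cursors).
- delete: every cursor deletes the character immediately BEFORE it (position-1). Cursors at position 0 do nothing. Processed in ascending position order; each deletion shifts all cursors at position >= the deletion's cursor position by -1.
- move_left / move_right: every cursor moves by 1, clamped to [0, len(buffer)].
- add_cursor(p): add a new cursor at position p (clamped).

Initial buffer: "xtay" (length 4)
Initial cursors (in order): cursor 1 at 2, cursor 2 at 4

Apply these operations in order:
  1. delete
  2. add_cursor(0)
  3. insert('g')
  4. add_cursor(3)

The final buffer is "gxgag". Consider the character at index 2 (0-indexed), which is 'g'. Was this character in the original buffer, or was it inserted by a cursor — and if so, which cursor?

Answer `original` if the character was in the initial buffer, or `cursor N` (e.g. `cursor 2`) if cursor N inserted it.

After op 1 (delete): buffer="xa" (len 2), cursors c1@1 c2@2, authorship ..
After op 2 (add_cursor(0)): buffer="xa" (len 2), cursors c3@0 c1@1 c2@2, authorship ..
After op 3 (insert('g')): buffer="gxgag" (len 5), cursors c3@1 c1@3 c2@5, authorship 3.1.2
After op 4 (add_cursor(3)): buffer="gxgag" (len 5), cursors c3@1 c1@3 c4@3 c2@5, authorship 3.1.2
Authorship (.=original, N=cursor N): 3 . 1 . 2
Index 2: author = 1

Answer: cursor 1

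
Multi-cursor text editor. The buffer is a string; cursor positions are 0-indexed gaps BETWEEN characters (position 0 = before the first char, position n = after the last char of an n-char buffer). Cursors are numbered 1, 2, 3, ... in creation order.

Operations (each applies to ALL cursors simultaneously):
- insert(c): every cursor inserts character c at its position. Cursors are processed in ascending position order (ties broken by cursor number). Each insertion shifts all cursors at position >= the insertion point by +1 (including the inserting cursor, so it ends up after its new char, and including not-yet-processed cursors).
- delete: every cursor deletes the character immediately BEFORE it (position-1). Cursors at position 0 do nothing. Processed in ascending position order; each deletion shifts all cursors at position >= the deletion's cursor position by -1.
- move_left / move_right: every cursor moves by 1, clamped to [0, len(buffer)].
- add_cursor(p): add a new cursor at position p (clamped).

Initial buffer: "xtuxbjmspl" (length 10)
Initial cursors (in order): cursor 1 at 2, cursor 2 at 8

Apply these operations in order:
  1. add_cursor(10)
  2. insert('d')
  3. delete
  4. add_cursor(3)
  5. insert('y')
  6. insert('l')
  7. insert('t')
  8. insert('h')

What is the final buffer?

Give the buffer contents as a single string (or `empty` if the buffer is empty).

Answer: xtylthuylthxbjmsylthplylth

Derivation:
After op 1 (add_cursor(10)): buffer="xtuxbjmspl" (len 10), cursors c1@2 c2@8 c3@10, authorship ..........
After op 2 (insert('d')): buffer="xtduxbjmsdpld" (len 13), cursors c1@3 c2@10 c3@13, authorship ..1......2..3
After op 3 (delete): buffer="xtuxbjmspl" (len 10), cursors c1@2 c2@8 c3@10, authorship ..........
After op 4 (add_cursor(3)): buffer="xtuxbjmspl" (len 10), cursors c1@2 c4@3 c2@8 c3@10, authorship ..........
After op 5 (insert('y')): buffer="xtyuyxbjmsyply" (len 14), cursors c1@3 c4@5 c2@11 c3@14, authorship ..1.4.....2..3
After op 6 (insert('l')): buffer="xtyluylxbjmsylplyl" (len 18), cursors c1@4 c4@7 c2@14 c3@18, authorship ..11.44.....22..33
After op 7 (insert('t')): buffer="xtyltuyltxbjmsyltplylt" (len 22), cursors c1@5 c4@9 c2@17 c3@22, authorship ..111.444.....222..333
After op 8 (insert('h')): buffer="xtylthuylthxbjmsylthplylth" (len 26), cursors c1@6 c4@11 c2@20 c3@26, authorship ..1111.4444.....2222..3333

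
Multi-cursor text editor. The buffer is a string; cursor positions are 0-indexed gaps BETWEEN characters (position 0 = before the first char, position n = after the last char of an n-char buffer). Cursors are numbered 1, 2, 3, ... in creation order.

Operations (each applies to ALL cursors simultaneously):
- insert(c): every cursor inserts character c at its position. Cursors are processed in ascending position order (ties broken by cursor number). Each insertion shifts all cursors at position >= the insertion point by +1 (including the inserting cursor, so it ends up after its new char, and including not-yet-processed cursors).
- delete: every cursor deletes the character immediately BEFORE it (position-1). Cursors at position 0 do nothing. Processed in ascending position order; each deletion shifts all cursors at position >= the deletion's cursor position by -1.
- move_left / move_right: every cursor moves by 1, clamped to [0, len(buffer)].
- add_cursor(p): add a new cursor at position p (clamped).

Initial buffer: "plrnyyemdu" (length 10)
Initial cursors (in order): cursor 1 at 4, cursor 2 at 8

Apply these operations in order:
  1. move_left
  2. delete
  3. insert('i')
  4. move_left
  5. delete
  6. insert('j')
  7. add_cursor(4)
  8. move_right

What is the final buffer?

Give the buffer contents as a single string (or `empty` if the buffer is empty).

After op 1 (move_left): buffer="plrnyyemdu" (len 10), cursors c1@3 c2@7, authorship ..........
After op 2 (delete): buffer="plnyymdu" (len 8), cursors c1@2 c2@5, authorship ........
After op 3 (insert('i')): buffer="plinyyimdu" (len 10), cursors c1@3 c2@7, authorship ..1...2...
After op 4 (move_left): buffer="plinyyimdu" (len 10), cursors c1@2 c2@6, authorship ..1...2...
After op 5 (delete): buffer="pinyimdu" (len 8), cursors c1@1 c2@4, authorship .1..2...
After op 6 (insert('j')): buffer="pjinyjimdu" (len 10), cursors c1@2 c2@6, authorship .11..22...
After op 7 (add_cursor(4)): buffer="pjinyjimdu" (len 10), cursors c1@2 c3@4 c2@6, authorship .11..22...
After op 8 (move_right): buffer="pjinyjimdu" (len 10), cursors c1@3 c3@5 c2@7, authorship .11..22...

Answer: pjinyjimdu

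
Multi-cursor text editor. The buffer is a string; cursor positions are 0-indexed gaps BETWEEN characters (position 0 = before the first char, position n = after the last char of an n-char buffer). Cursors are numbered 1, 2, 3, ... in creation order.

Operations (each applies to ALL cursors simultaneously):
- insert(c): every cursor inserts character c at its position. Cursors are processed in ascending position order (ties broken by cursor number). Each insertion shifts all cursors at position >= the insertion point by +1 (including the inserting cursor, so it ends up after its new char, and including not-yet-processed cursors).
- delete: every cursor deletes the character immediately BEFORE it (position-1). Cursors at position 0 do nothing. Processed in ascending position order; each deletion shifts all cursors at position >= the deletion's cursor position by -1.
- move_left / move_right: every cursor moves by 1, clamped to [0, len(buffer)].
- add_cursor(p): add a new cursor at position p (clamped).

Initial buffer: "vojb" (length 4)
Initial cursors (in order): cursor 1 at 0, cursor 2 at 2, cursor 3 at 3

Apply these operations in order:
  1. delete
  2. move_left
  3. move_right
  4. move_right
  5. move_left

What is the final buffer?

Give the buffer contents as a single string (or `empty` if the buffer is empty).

After op 1 (delete): buffer="vb" (len 2), cursors c1@0 c2@1 c3@1, authorship ..
After op 2 (move_left): buffer="vb" (len 2), cursors c1@0 c2@0 c3@0, authorship ..
After op 3 (move_right): buffer="vb" (len 2), cursors c1@1 c2@1 c3@1, authorship ..
After op 4 (move_right): buffer="vb" (len 2), cursors c1@2 c2@2 c3@2, authorship ..
After op 5 (move_left): buffer="vb" (len 2), cursors c1@1 c2@1 c3@1, authorship ..

Answer: vb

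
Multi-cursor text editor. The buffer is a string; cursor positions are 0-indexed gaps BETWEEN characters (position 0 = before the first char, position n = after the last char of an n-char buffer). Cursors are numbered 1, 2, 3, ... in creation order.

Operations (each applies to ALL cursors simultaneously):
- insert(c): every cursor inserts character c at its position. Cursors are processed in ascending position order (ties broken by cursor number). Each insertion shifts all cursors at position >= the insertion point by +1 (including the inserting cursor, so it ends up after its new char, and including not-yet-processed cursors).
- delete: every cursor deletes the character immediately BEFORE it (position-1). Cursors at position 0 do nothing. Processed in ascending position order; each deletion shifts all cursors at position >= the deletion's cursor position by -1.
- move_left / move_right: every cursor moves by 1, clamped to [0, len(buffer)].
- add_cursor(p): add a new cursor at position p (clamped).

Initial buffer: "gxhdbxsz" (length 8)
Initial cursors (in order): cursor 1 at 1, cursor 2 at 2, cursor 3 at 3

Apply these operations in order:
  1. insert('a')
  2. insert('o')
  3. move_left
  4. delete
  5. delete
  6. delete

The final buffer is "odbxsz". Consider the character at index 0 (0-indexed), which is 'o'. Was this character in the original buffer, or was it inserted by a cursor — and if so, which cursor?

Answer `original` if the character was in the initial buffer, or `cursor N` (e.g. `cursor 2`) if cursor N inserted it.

After op 1 (insert('a')): buffer="gaxahadbxsz" (len 11), cursors c1@2 c2@4 c3@6, authorship .1.2.3.....
After op 2 (insert('o')): buffer="gaoxaohaodbxsz" (len 14), cursors c1@3 c2@6 c3@9, authorship .11.22.33.....
After op 3 (move_left): buffer="gaoxaohaodbxsz" (len 14), cursors c1@2 c2@5 c3@8, authorship .11.22.33.....
After op 4 (delete): buffer="goxohodbxsz" (len 11), cursors c1@1 c2@3 c3@5, authorship .1.2.3.....
After op 5 (delete): buffer="ooodbxsz" (len 8), cursors c1@0 c2@1 c3@2, authorship 123.....
After op 6 (delete): buffer="odbxsz" (len 6), cursors c1@0 c2@0 c3@0, authorship 3.....
Authorship (.=original, N=cursor N): 3 . . . . .
Index 0: author = 3

Answer: cursor 3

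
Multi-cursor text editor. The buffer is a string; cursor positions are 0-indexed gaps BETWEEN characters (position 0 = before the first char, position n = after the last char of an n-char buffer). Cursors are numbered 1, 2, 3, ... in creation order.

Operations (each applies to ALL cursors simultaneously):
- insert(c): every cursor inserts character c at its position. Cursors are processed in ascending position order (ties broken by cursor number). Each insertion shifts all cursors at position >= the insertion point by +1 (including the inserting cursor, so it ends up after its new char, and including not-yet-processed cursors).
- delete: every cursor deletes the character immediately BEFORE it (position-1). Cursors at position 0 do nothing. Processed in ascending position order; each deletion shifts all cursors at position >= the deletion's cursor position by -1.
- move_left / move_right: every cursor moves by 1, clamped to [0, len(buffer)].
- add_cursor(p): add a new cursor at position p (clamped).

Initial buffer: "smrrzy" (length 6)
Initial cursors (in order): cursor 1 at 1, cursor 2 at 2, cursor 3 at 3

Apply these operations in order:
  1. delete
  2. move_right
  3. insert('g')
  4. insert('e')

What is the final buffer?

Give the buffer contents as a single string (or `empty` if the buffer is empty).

Answer: rgggeeezy

Derivation:
After op 1 (delete): buffer="rzy" (len 3), cursors c1@0 c2@0 c3@0, authorship ...
After op 2 (move_right): buffer="rzy" (len 3), cursors c1@1 c2@1 c3@1, authorship ...
After op 3 (insert('g')): buffer="rgggzy" (len 6), cursors c1@4 c2@4 c3@4, authorship .123..
After op 4 (insert('e')): buffer="rgggeeezy" (len 9), cursors c1@7 c2@7 c3@7, authorship .123123..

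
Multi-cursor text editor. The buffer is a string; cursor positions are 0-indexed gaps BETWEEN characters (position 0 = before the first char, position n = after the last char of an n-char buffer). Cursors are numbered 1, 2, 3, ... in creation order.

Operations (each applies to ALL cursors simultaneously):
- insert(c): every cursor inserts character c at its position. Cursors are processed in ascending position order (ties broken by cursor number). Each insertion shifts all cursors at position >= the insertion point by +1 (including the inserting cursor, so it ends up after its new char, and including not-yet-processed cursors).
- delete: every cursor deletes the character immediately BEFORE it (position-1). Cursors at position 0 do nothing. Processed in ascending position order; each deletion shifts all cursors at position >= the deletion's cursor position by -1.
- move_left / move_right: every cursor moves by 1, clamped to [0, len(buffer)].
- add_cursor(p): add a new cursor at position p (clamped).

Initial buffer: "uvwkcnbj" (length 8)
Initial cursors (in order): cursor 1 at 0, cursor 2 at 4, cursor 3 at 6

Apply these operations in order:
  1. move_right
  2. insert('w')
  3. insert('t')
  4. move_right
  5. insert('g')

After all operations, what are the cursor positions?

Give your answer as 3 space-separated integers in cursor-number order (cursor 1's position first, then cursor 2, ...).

Answer: 5 12 17

Derivation:
After op 1 (move_right): buffer="uvwkcnbj" (len 8), cursors c1@1 c2@5 c3@7, authorship ........
After op 2 (insert('w')): buffer="uwvwkcwnbwj" (len 11), cursors c1@2 c2@7 c3@10, authorship .1....2..3.
After op 3 (insert('t')): buffer="uwtvwkcwtnbwtj" (len 14), cursors c1@3 c2@9 c3@13, authorship .11....22..33.
After op 4 (move_right): buffer="uwtvwkcwtnbwtj" (len 14), cursors c1@4 c2@10 c3@14, authorship .11....22..33.
After op 5 (insert('g')): buffer="uwtvgwkcwtngbwtjg" (len 17), cursors c1@5 c2@12 c3@17, authorship .11.1...22.2.33.3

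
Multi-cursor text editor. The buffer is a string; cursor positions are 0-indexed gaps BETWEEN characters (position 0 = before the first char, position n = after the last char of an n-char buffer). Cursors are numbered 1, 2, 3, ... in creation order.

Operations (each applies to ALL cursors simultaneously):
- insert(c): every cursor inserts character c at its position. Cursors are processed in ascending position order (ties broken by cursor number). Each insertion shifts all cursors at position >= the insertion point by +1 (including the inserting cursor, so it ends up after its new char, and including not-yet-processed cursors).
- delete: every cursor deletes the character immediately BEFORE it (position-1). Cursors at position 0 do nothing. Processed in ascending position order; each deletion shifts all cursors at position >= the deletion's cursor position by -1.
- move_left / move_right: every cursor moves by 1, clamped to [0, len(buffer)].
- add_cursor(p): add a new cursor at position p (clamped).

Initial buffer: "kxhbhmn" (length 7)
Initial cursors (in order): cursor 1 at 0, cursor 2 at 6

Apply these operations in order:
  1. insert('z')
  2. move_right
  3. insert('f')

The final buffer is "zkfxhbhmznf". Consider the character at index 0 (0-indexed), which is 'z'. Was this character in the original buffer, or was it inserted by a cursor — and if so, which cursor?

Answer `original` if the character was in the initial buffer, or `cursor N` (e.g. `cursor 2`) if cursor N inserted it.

After op 1 (insert('z')): buffer="zkxhbhmzn" (len 9), cursors c1@1 c2@8, authorship 1......2.
After op 2 (move_right): buffer="zkxhbhmzn" (len 9), cursors c1@2 c2@9, authorship 1......2.
After op 3 (insert('f')): buffer="zkfxhbhmznf" (len 11), cursors c1@3 c2@11, authorship 1.1.....2.2
Authorship (.=original, N=cursor N): 1 . 1 . . . . . 2 . 2
Index 0: author = 1

Answer: cursor 1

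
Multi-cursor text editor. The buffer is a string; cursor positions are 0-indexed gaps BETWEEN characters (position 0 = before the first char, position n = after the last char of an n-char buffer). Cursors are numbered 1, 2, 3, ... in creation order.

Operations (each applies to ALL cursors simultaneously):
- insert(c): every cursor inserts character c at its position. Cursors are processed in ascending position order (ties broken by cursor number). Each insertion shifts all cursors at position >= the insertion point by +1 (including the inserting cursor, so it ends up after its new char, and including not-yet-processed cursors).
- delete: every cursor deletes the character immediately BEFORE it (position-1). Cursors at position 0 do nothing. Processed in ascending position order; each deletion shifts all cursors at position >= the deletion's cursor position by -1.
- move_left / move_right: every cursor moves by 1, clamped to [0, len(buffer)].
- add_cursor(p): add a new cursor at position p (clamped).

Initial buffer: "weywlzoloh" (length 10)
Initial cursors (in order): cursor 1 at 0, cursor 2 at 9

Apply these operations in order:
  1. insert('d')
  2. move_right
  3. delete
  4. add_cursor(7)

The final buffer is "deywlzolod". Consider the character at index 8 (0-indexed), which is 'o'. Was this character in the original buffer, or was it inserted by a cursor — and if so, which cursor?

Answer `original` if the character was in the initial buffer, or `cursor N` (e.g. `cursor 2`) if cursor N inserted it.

Answer: original

Derivation:
After op 1 (insert('d')): buffer="dweywlzolodh" (len 12), cursors c1@1 c2@11, authorship 1.........2.
After op 2 (move_right): buffer="dweywlzolodh" (len 12), cursors c1@2 c2@12, authorship 1.........2.
After op 3 (delete): buffer="deywlzolod" (len 10), cursors c1@1 c2@10, authorship 1........2
After op 4 (add_cursor(7)): buffer="deywlzolod" (len 10), cursors c1@1 c3@7 c2@10, authorship 1........2
Authorship (.=original, N=cursor N): 1 . . . . . . . . 2
Index 8: author = original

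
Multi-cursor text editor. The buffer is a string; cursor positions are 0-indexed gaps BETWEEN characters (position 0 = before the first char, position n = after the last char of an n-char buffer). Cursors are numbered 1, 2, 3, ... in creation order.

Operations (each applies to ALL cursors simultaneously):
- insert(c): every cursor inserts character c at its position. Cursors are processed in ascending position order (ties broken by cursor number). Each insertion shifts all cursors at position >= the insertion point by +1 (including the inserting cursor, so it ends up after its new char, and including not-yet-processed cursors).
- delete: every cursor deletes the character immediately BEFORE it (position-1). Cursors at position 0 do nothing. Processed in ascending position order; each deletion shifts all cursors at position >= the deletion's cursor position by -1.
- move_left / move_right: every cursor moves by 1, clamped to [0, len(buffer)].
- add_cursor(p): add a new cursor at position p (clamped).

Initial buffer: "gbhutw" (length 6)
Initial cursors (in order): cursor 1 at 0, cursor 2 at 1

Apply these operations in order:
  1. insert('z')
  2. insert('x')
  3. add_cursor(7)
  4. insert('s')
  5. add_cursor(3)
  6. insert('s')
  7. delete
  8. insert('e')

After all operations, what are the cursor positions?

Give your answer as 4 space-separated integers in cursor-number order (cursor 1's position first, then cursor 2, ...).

Answer: 5 10 14 5

Derivation:
After op 1 (insert('z')): buffer="zgzbhutw" (len 8), cursors c1@1 c2@3, authorship 1.2.....
After op 2 (insert('x')): buffer="zxgzxbhutw" (len 10), cursors c1@2 c2@5, authorship 11.22.....
After op 3 (add_cursor(7)): buffer="zxgzxbhutw" (len 10), cursors c1@2 c2@5 c3@7, authorship 11.22.....
After op 4 (insert('s')): buffer="zxsgzxsbhsutw" (len 13), cursors c1@3 c2@7 c3@10, authorship 111.222..3...
After op 5 (add_cursor(3)): buffer="zxsgzxsbhsutw" (len 13), cursors c1@3 c4@3 c2@7 c3@10, authorship 111.222..3...
After op 6 (insert('s')): buffer="zxsssgzxssbhssutw" (len 17), cursors c1@5 c4@5 c2@10 c3@14, authorship 11114.2222..33...
After op 7 (delete): buffer="zxsgzxsbhsutw" (len 13), cursors c1@3 c4@3 c2@7 c3@10, authorship 111.222..3...
After op 8 (insert('e')): buffer="zxseegzxsebhseutw" (len 17), cursors c1@5 c4@5 c2@10 c3@14, authorship 11114.2222..33...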